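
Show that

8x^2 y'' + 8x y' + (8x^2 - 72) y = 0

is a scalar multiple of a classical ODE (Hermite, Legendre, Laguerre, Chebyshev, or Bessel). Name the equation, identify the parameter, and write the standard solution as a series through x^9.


All three coefficients share the factor 8; dividing through by 8 gives  x^2 y'' + x y' + (x^2 - 9) y = 0.
This matches the Bessel equation x^2 y'' + x y' + (x^2 - nu^2) y = 0 with nu^2 = 9, so nu = 3; the solution bounded at x = 0 is J_3(x).
Frobenius at x = 0: indicial roots ±nu; for r = nu the recurrence k(k + 2nu) c_k = -c_{k-2} gives the standard series J_nu(x) = sum_{k>=0} (-1)^k / (k! (k+nu)!) (x/2)^(2k+nu). Evaluate the first 4 terms:
  k = 0: (-1)^0 / (0! * 3! * 2^3) x^3 = 1/(1*6*8) x^3 = (1/48) x^3
  k = 1: (-1)^1 / (1! * 4! * 2^5) x^5 = -1/(1*24*32) x^5 = (-1/768) x^5
  k = 2: (-1)^2 / (2! * 5! * 2^7) x^7 = 1/(2*120*128) x^7 = (1/30720) x^7
  k = 3: (-1)^3 / (3! * 6! * 2^9) x^9 = -1/(6*720*512) x^9 = (-1/2211840) x^9
Hence J_3(x) = -x^9/2211840 + x^7/30720 - x^5/768 + x^3/48 + ....

J_3(x); series = -x^9/2211840 + x^7/30720 - x^5/768 + x^3/48


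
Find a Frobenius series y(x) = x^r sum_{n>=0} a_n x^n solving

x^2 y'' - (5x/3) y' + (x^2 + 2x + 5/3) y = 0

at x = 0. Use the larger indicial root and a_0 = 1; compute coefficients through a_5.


Write in Frobenius form y'' + (p(x)/x) y' + (q(x)/x^2) y = 0:
  p(x) = -5/3,  q(x) = x^2 + 2x + 5/3.
Indicial equation: r(r-1) + (-5/3) r + (5/3) = 0 -> roots r_1 = 5/3, r_2 = 1.
Take r = r_1 = 5/3. Let y(x) = x^r sum_{n>=0} a_n x^n with a_0 = 1.
Substitute y = x^r sum a_n x^n and match x^{r+n}. The recurrence is
  D(n) a_n + 2 a_{n-1} + 1 a_{n-2} = 0,  where D(n) = (r+n)(r+n-1) + (-5/3)(r+n) + (5/3).
  a_n = [-2 a_{n-1} - 1 a_{n-2}] / D(n).
Since the indicial polynomial factors as (r - r_1)(r - r_2), D(n) = (r_1 + n - r_1)(r_1 + n - r_2) = n(n + 2/3).
Evaluating step by step (a_0 = 1):
  n = 1: D(1) = 1(1 + 2/3) = 5/3; numerator = -2(1) = -2; a_1 = (-2)/(5/3) = -6/5
  n = 2: D(2) = 2(2 + 2/3) = 16/3; numerator = -2(-6/5) - 1(1) = 7/5; a_2 = (7/5)/(16/3) = 21/80
  n = 3: D(3) = 3(3 + 2/3) = 11; numerator = -2(21/80) - 1(-6/5) = 27/40; a_3 = (27/40)/(11) = 27/440
  n = 4: D(4) = 4(4 + 2/3) = 56/3; numerator = -2(27/440) - 1(21/80) = -339/880; a_4 = (-339/880)/(56/3) = -1017/49280
  n = 5: D(5) = 5(5 + 2/3) = 85/3; numerator = -2(-1017/49280) - 1(27/440) = -9/448; a_5 = (-9/448)/(85/3) = -27/38080

r = 5/3; a_0 = 1; a_1 = -6/5; a_2 = 21/80; a_3 = 27/440; a_4 = -1017/49280; a_5 = -27/38080


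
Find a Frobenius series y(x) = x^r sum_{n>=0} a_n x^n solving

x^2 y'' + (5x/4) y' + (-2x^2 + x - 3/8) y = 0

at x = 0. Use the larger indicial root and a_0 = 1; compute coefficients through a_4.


Write in Frobenius form y'' + (p(x)/x) y' + (q(x)/x^2) y = 0:
  p(x) = 5/4,  q(x) = -2x^2 + x - 3/8.
Indicial equation: r(r-1) + (5/4) r + (-3/8) = 0 -> roots r_1 = 1/2, r_2 = -3/4.
Take r = r_1 = 1/2. Let y(x) = x^r sum_{n>=0} a_n x^n with a_0 = 1.
Substitute y = x^r sum a_n x^n and match x^{r+n}. The recurrence is
  D(n) a_n + 1 a_{n-1} - 2 a_{n-2} = 0,  where D(n) = (r+n)(r+n-1) + (5/4)(r+n) + (-3/8).
  a_n = [-1 a_{n-1} + 2 a_{n-2}] / D(n).
Since the indicial polynomial factors as (r - r_1)(r - r_2), D(n) = (r_1 + n - r_1)(r_1 + n - r_2) = n(n + 5/4).
Evaluating step by step (a_0 = 1):
  n = 1: D(1) = 1(1 + 5/4) = 9/4; numerator = -1(1) = -1; a_1 = (-1)/(9/4) = -4/9
  n = 2: D(2) = 2(2 + 5/4) = 13/2; numerator = -1(-4/9) + 2(1) = 22/9; a_2 = (22/9)/(13/2) = 44/117
  n = 3: D(3) = 3(3 + 5/4) = 51/4; numerator = -1(44/117) + 2(-4/9) = -148/117; a_3 = (-148/117)/(51/4) = -592/5967
  n = 4: D(4) = 4(4 + 5/4) = 21; numerator = -1(-592/5967) + 2(44/117) = 5080/5967; a_4 = (5080/5967)/(21) = 5080/125307

r = 1/2; a_0 = 1; a_1 = -4/9; a_2 = 44/117; a_3 = -592/5967; a_4 = 5080/125307


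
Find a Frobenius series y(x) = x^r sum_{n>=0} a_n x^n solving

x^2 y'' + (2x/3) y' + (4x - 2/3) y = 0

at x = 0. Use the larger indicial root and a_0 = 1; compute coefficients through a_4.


Write in Frobenius form y'' + (p(x)/x) y' + (q(x)/x^2) y = 0:
  p(x) = 2/3,  q(x) = 4x - 2/3.
Indicial equation: r(r-1) + (2/3) r + (-2/3) = 0 -> roots r_1 = 1, r_2 = -2/3.
Take r = r_1 = 1. Let y(x) = x^r sum_{n>=0} a_n x^n with a_0 = 1.
Substitute y = x^r sum a_n x^n and match x^{r+n}. The recurrence is
  D(n) a_n + 4 a_{n-1} = 0,  where D(n) = (r+n)(r+n-1) + (2/3)(r+n) + (-2/3).
  a_n = -4 / D(n) * a_{n-1}.
Since the indicial polynomial factors as (r - r_1)(r - r_2), D(n) = (r_1 + n - r_1)(r_1 + n - r_2) = n(n + 5/3).
Evaluating step by step (a_0 = 1):
  n = 1: D(1) = 1(1 + 5/3) = 8/3; numerator = -4(1) = -4; a_1 = (-4)/(8/3) = -3/2
  n = 2: D(2) = 2(2 + 5/3) = 22/3; numerator = -4(-3/2) = 6; a_2 = (6)/(22/3) = 9/11
  n = 3: D(3) = 3(3 + 5/3) = 14; numerator = -4(9/11) = -36/11; a_3 = (-36/11)/(14) = -18/77
  n = 4: D(4) = 4(4 + 5/3) = 68/3; numerator = -4(-18/77) = 72/77; a_4 = (72/77)/(68/3) = 54/1309

r = 1; a_0 = 1; a_1 = -3/2; a_2 = 9/11; a_3 = -18/77; a_4 = 54/1309


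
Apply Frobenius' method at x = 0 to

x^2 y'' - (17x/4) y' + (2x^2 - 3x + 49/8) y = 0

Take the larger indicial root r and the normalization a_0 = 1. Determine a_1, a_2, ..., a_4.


Write in Frobenius form y'' + (p(x)/x) y' + (q(x)/x^2) y = 0:
  p(x) = -17/4,  q(x) = 2x^2 - 3x + 49/8.
Indicial equation: r(r-1) + (-17/4) r + (49/8) = 0 -> roots r_1 = 7/2, r_2 = 7/4.
Take r = r_1 = 7/2. Let y(x) = x^r sum_{n>=0} a_n x^n with a_0 = 1.
Substitute y = x^r sum a_n x^n and match x^{r+n}. The recurrence is
  D(n) a_n - 3 a_{n-1} + 2 a_{n-2} = 0,  where D(n) = (r+n)(r+n-1) + (-17/4)(r+n) + (49/8).
  a_n = [3 a_{n-1} - 2 a_{n-2}] / D(n).
Since the indicial polynomial factors as (r - r_1)(r - r_2), D(n) = (r_1 + n - r_1)(r_1 + n - r_2) = n(n + 7/4).
Evaluating step by step (a_0 = 1):
  n = 1: D(1) = 1(1 + 7/4) = 11/4; numerator = 3(1) = 3; a_1 = (3)/(11/4) = 12/11
  n = 2: D(2) = 2(2 + 7/4) = 15/2; numerator = 3(12/11) - 2(1) = 14/11; a_2 = (14/11)/(15/2) = 28/165
  n = 3: D(3) = 3(3 + 7/4) = 57/4; numerator = 3(28/165) - 2(12/11) = -92/55; a_3 = (-92/55)/(57/4) = -368/3135
  n = 4: D(4) = 4(4 + 7/4) = 23; numerator = 3(-368/3135) - 2(28/165) = -2168/3135; a_4 = (-2168/3135)/(23) = -2168/72105

r = 7/2; a_0 = 1; a_1 = 12/11; a_2 = 28/165; a_3 = -368/3135; a_4 = -2168/72105


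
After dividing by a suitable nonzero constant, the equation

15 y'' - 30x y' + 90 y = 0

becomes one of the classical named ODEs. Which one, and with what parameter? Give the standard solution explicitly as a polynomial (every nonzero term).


All three coefficients share the factor 15; dividing through by 15 gives  y'' - 2x y' + 6 y = 0.
This matches the Hermite equation y'' - 2x y' + 2n y = 0 with 2n = 6, so n = 3; the polynomial solution is H_3(x).
With y = sum_k a_k x^k, matching x^k gives (k+2)(k+1) a_{k+2} = 2(k - n) a_k = 2(k - 3) a_k. The right side vanishes at k = 3, so the series with the parity of 3 terminates at degree 3.
Standard normalization: leading coefficient of H_n is 2^n, so a_3 = 2^3 = 8. Work downward with a_k = (k+1)(k+2) a_{k+2} / (2(k - n)):
  a_1 = (2)(3)(8) / (2(1 - 3)) = 48/(-4) = -12
Hence H_3(x) = 8 x^3 - 12 x.

H_3(x); series = 8 x^3 - 12 x


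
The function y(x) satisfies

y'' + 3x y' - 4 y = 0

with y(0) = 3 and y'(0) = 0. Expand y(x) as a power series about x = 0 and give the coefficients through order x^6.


Ansatz: y(x) = sum_{n>=0} a_n x^n, so y'(x) = sum_{n>=1} n a_n x^(n-1) and y''(x) = sum_{n>=2} n(n-1) a_n x^(n-2).
Substitute into P(x) y'' + Q(x) y' + R(x) y = 0 with P(x) = 1, Q(x) = 3x, R(x) = -4, and match powers of x.
Initial conditions: a_0 = 3, a_1 = 0.
Setting the coefficient of each power of x to zero and solving order by order (substituting the coefficients already found):
  x^0: 2 a_2 - 4 a_0 = 0  ->  2 a_2 = 4 a_0 = 12  ->  a_2 = 6
  x^1: 6 a_3 - a_1 = 0  ->  6 a_3 = a_1 = 0  ->  a_3 = 0
  x^2: 12 a_4 + 2 a_2 = 0  ->  12 a_4 = -2 a_2 = -12  ->  a_4 = -1
  x^3: 20 a_5 + 5 a_3 = 0  ->  20 a_5 = -5 a_3 = 0  ->  a_5 = 0
  x^4: 30 a_6 + 8 a_4 = 0  ->  30 a_6 = -8 a_4 = 8  ->  a_6 = 4/15
Truncated series: y(x) = 3 + 6 x^2 - x^4 + (4/15) x^6 + O(x^7).

a_0 = 3; a_1 = 0; a_2 = 6; a_3 = 0; a_4 = -1; a_5 = 0; a_6 = 4/15


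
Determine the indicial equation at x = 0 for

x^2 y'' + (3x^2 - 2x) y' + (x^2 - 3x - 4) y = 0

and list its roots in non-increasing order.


Divide by x^2 to reach normal form y'' + P_1(x) y' + P_2(x) y = 0 with P_1(x) = 3 - 2/x and P_2(x) = 1 - 3/x - 4/x^2.
x = 0 is a singular point because the y'-coefficient 3 - 2/x has a pole at x = 0 and the y-coefficient 1 - 3/x - 4/x^2 has a pole at x = 0.
It is a regular singular point because x P_1(x) = p(x) = 3x - 2 and x^2 P_2(x) = q(x) = x^2 - 3x - 4 are polynomials, hence analytic at x = 0.
p(0) = -2,  q(0) = -4.
Indicial equation: r(r-1) + p(0) r + q(0) = 0, i.e. r^2 + (p(0) - 1) r + q(0) = 0, i.e. r^2 - 3 r - 4 = 0.
Discriminant: (-3)^2 - 4(-4) = 25, so r = (3 ± 5)/2.
Solving: r_1 = 4, r_2 = -1.

indicial: r^2 - 3 r - 4 = 0; roots r_1 = 4, r_2 = -1


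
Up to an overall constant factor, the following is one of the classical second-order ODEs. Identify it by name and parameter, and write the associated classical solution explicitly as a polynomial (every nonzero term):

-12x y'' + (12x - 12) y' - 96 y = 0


All three coefficients share the factor -12; dividing through by -12 gives  x y'' + (1 - x) y' + 8 y = 0.
This matches the Laguerre equation x y'' + (1 - x) y' + n y = 0 with n = 8; the polynomial solution is L_8(x).
With y = sum_k a_k x^k, matching x^k gives (k+1)k a_{k+1} + (k+1) a_{k+1} - k a_k + n a_k = 0, i.e. (k+1)^2 a_{k+1} = (k - n) a_k = (k - 8) a_k. The right side vanishes at k = 8, so the series terminates at degree 8.
Standard normalization L_n(0) = 1 gives a_0 = 1. Work upward with a_{k+1} = (k - 8) a_k / (k+1)^2:
  a_1 = (0 - 8)(1) / 1^2 = -8/1 = -8
  a_2 = (1 - 8)(-8) / 2^2 = 56/4 = 14
  a_3 = (2 - 8)(14) / 3^2 = -84/9 = -28/3
  a_4 = (3 - 8)(-28/3) / 4^2 = (140/3)/16 = 35/12
  a_5 = (4 - 8)(35/12) / 5^2 = (-35/3)/25 = -7/15
  a_6 = (5 - 8)(-7/15) / 6^2 = (7/5)/36 = 7/180
  a_7 = (6 - 8)(7/180) / 7^2 = (-7/90)/49 = -1/630
  a_8 = (7 - 8)(-1/630) / 8^2 = (1/630)/64 = 1/40320
Hence L_8(x) = x^8/40320 - x^7/630 + 7 x^6/180 - 7 x^5/15 + 35 x^4/12 - 28 x^3/3 + 14 x^2 - 8 x + 1.

L_8(x); series = x^8/40320 - x^7/630 + 7 x^6/180 - 7 x^5/15 + 35 x^4/12 - 28 x^3/3 + 14 x^2 - 8 x + 1


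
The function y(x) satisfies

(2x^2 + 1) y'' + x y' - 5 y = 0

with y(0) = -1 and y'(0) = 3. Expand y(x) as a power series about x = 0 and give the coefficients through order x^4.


Ansatz: y(x) = sum_{n>=0} a_n x^n, so y'(x) = sum_{n>=1} n a_n x^(n-1) and y''(x) = sum_{n>=2} n(n-1) a_n x^(n-2).
Substitute into P(x) y'' + Q(x) y' + R(x) y = 0 with P(x) = 2x^2 + 1, Q(x) = x, R(x) = -5, and match powers of x.
Initial conditions: a_0 = -1, a_1 = 3.
Setting the coefficient of each power of x to zero and solving order by order (substituting the coefficients already found):
  x^0: 2 a_2 - 5 a_0 = 0  ->  2 a_2 = 5 a_0 = -5  ->  a_2 = -5/2
  x^1: 6 a_3 - 4 a_1 = 0  ->  6 a_3 = 4 a_1 = 12  ->  a_3 = 2
  x^2: 12 a_4 + a_2 = 0  ->  12 a_4 = -a_2 = 5/2  ->  a_4 = 5/24
Truncated series: y(x) = -1 + 3 x - (5/2) x^2 + 2 x^3 + (5/24) x^4 + O(x^5).

a_0 = -1; a_1 = 3; a_2 = -5/2; a_3 = 2; a_4 = 5/24


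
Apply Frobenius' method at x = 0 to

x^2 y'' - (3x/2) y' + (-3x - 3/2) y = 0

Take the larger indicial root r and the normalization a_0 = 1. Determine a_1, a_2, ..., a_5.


Write in Frobenius form y'' + (p(x)/x) y' + (q(x)/x^2) y = 0:
  p(x) = -3/2,  q(x) = -3x - 3/2.
Indicial equation: r(r-1) + (-3/2) r + (-3/2) = 0 -> roots r_1 = 3, r_2 = -1/2.
Take r = r_1 = 3. Let y(x) = x^r sum_{n>=0} a_n x^n with a_0 = 1.
Substitute y = x^r sum a_n x^n and match x^{r+n}. The recurrence is
  D(n) a_n - 3 a_{n-1} = 0,  where D(n) = (r+n)(r+n-1) + (-3/2)(r+n) + (-3/2).
  a_n = 3 / D(n) * a_{n-1}.
Since the indicial polynomial factors as (r - r_1)(r - r_2), D(n) = (r_1 + n - r_1)(r_1 + n - r_2) = n(n + 7/2).
Evaluating step by step (a_0 = 1):
  n = 1: D(1) = 1(1 + 7/2) = 9/2; numerator = 3(1) = 3; a_1 = (3)/(9/2) = 2/3
  n = 2: D(2) = 2(2 + 7/2) = 11; numerator = 3(2/3) = 2; a_2 = (2)/(11) = 2/11
  n = 3: D(3) = 3(3 + 7/2) = 39/2; numerator = 3(2/11) = 6/11; a_3 = (6/11)/(39/2) = 4/143
  n = 4: D(4) = 4(4 + 7/2) = 30; numerator = 3(4/143) = 12/143; a_4 = (12/143)/(30) = 2/715
  n = 5: D(5) = 5(5 + 7/2) = 85/2; numerator = 3(2/715) = 6/715; a_5 = (6/715)/(85/2) = 12/60775

r = 3; a_0 = 1; a_1 = 2/3; a_2 = 2/11; a_3 = 4/143; a_4 = 2/715; a_5 = 12/60775


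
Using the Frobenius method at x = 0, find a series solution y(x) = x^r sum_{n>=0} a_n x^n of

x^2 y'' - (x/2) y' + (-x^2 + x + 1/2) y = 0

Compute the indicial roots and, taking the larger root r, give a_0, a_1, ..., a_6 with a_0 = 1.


Write in Frobenius form y'' + (p(x)/x) y' + (q(x)/x^2) y = 0:
  p(x) = -1/2,  q(x) = -x^2 + x + 1/2.
Indicial equation: r(r-1) + (-1/2) r + (1/2) = 0 -> roots r_1 = 1, r_2 = 1/2.
Take r = r_1 = 1. Let y(x) = x^r sum_{n>=0} a_n x^n with a_0 = 1.
Substitute y = x^r sum a_n x^n and match x^{r+n}. The recurrence is
  D(n) a_n + 1 a_{n-1} - 1 a_{n-2} = 0,  where D(n) = (r+n)(r+n-1) + (-1/2)(r+n) + (1/2).
  a_n = [-1 a_{n-1} + 1 a_{n-2}] / D(n).
Since the indicial polynomial factors as (r - r_1)(r - r_2), D(n) = (r_1 + n - r_1)(r_1 + n - r_2) = n(n + 1/2).
Evaluating step by step (a_0 = 1):
  n = 1: D(1) = 1(1 + 1/2) = 3/2; numerator = -1(1) = -1; a_1 = (-1)/(3/2) = -2/3
  n = 2: D(2) = 2(2 + 1/2) = 5; numerator = -1(-2/3) + 1(1) = 5/3; a_2 = (5/3)/(5) = 1/3
  n = 3: D(3) = 3(3 + 1/2) = 21/2; numerator = -1(1/3) + 1(-2/3) = -1; a_3 = (-1)/(21/2) = -2/21
  n = 4: D(4) = 4(4 + 1/2) = 18; numerator = -1(-2/21) + 1(1/3) = 3/7; a_4 = (3/7)/(18) = 1/42
  n = 5: D(5) = 5(5 + 1/2) = 55/2; numerator = -1(1/42) + 1(-2/21) = -5/42; a_5 = (-5/42)/(55/2) = -1/231
  n = 6: D(6) = 6(6 + 1/2) = 39; numerator = -1(-1/231) + 1(1/42) = 13/462; a_6 = (13/462)/(39) = 1/1386

r = 1; a_0 = 1; a_1 = -2/3; a_2 = 1/3; a_3 = -2/21; a_4 = 1/42; a_5 = -1/231; a_6 = 1/1386


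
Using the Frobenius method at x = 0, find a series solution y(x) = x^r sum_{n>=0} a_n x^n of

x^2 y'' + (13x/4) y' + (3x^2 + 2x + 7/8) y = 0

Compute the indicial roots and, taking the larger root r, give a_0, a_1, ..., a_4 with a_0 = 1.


Write in Frobenius form y'' + (p(x)/x) y' + (q(x)/x^2) y = 0:
  p(x) = 13/4,  q(x) = 3x^2 + 2x + 7/8.
Indicial equation: r(r-1) + (13/4) r + (7/8) = 0 -> roots r_1 = -1/2, r_2 = -7/4.
Take r = r_1 = -1/2. Let y(x) = x^r sum_{n>=0} a_n x^n with a_0 = 1.
Substitute y = x^r sum a_n x^n and match x^{r+n}. The recurrence is
  D(n) a_n + 2 a_{n-1} + 3 a_{n-2} = 0,  where D(n) = (r+n)(r+n-1) + (13/4)(r+n) + (7/8).
  a_n = [-2 a_{n-1} - 3 a_{n-2}] / D(n).
Since the indicial polynomial factors as (r - r_1)(r - r_2), D(n) = (r_1 + n - r_1)(r_1 + n - r_2) = n(n + 5/4).
Evaluating step by step (a_0 = 1):
  n = 1: D(1) = 1(1 + 5/4) = 9/4; numerator = -2(1) = -2; a_1 = (-2)/(9/4) = -8/9
  n = 2: D(2) = 2(2 + 5/4) = 13/2; numerator = -2(-8/9) - 3(1) = -11/9; a_2 = (-11/9)/(13/2) = -22/117
  n = 3: D(3) = 3(3 + 5/4) = 51/4; numerator = -2(-22/117) - 3(-8/9) = 356/117; a_3 = (356/117)/(51/4) = 1424/5967
  n = 4: D(4) = 4(4 + 5/4) = 21; numerator = -2(1424/5967) - 3(-22/117) = 518/5967; a_4 = (518/5967)/(21) = 74/17901

r = -1/2; a_0 = 1; a_1 = -8/9; a_2 = -22/117; a_3 = 1424/5967; a_4 = 74/17901


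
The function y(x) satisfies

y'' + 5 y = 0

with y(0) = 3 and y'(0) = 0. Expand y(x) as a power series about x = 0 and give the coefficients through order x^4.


Ansatz: y(x) = sum_{n>=0} a_n x^n, so y'(x) = sum_{n>=1} n a_n x^(n-1) and y''(x) = sum_{n>=2} n(n-1) a_n x^(n-2).
Substitute into P(x) y'' + Q(x) y' + R(x) y = 0 with P(x) = 1, Q(x) = 0, R(x) = 5, and match powers of x.
Initial conditions: a_0 = 3, a_1 = 0.
Setting the coefficient of each power of x to zero and solving order by order (substituting the coefficients already found):
  x^0: 2 a_2 + 5 a_0 = 0  ->  2 a_2 = -5 a_0 = -15  ->  a_2 = -15/2
  x^1: 6 a_3 + 5 a_1 = 0  ->  6 a_3 = -5 a_1 = 0  ->  a_3 = 0
  x^2: 12 a_4 + 5 a_2 = 0  ->  12 a_4 = -5 a_2 = 75/2  ->  a_4 = 25/8
Truncated series: y(x) = 3 - (15/2) x^2 + (25/8) x^4 + O(x^5).

a_0 = 3; a_1 = 0; a_2 = -15/2; a_3 = 0; a_4 = 25/8


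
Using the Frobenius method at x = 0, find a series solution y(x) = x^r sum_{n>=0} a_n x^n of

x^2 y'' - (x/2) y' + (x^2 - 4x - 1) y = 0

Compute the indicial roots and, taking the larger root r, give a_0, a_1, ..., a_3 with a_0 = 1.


Write in Frobenius form y'' + (p(x)/x) y' + (q(x)/x^2) y = 0:
  p(x) = -1/2,  q(x) = x^2 - 4x - 1.
Indicial equation: r(r-1) + (-1/2) r + (-1) = 0 -> roots r_1 = 2, r_2 = -1/2.
Take r = r_1 = 2. Let y(x) = x^r sum_{n>=0} a_n x^n with a_0 = 1.
Substitute y = x^r sum a_n x^n and match x^{r+n}. The recurrence is
  D(n) a_n - 4 a_{n-1} + 1 a_{n-2} = 0,  where D(n) = (r+n)(r+n-1) + (-1/2)(r+n) + (-1).
  a_n = [4 a_{n-1} - 1 a_{n-2}] / D(n).
Since the indicial polynomial factors as (r - r_1)(r - r_2), D(n) = (r_1 + n - r_1)(r_1 + n - r_2) = n(n + 5/2).
Evaluating step by step (a_0 = 1):
  n = 1: D(1) = 1(1 + 5/2) = 7/2; numerator = 4(1) = 4; a_1 = (4)/(7/2) = 8/7
  n = 2: D(2) = 2(2 + 5/2) = 9; numerator = 4(8/7) - 1(1) = 25/7; a_2 = (25/7)/(9) = 25/63
  n = 3: D(3) = 3(3 + 5/2) = 33/2; numerator = 4(25/63) - 1(8/7) = 4/9; a_3 = (4/9)/(33/2) = 8/297

r = 2; a_0 = 1; a_1 = 8/7; a_2 = 25/63; a_3 = 8/297


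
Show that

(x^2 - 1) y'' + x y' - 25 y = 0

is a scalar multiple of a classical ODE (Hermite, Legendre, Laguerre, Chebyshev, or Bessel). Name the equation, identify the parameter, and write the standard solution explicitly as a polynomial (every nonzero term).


All three coefficients share the factor -1; dividing through by -1 gives  (1 - x^2) y'' - x y' + 25 y = 0.
This matches the Chebyshev equation (1 - x^2) y'' - x y' + n^2 y = 0 (note the -x y' term, not -2x y') with n^2 = 25, so n = 5; the polynomial solution is T_5(x).
With y = sum_k a_k x^k, matching x^k gives (k+2)(k+1) a_{k+2} = (k^2 - n^2) a_k = (k - 5)(k + 5) a_k. The right side vanishes at k = 5, so the series with the parity of 5 terminates at degree 5.
Standard normalization: leading coefficient of T_n is 2^(n-1), so a_5 = 2^4 = 16. Work downward with a_k = (k+1)(k+2) a_{k+2} / ((k - 5)(k + 5)):
  a_3 = (4)(5)(16) / ((3 - 5)(3 + 5)) = 320/(-16) = -20
  a_1 = (2)(3)(-20) / ((1 - 5)(1 + 5)) = -120/(-24) = 5
Hence T_5(x) = 16 x^5 - 20 x^3 + 5 x.

T_5(x); series = 16 x^5 - 20 x^3 + 5 x


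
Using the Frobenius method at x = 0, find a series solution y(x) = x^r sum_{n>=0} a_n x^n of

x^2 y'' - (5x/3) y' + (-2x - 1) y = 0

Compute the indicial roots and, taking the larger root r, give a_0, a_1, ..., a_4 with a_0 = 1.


Write in Frobenius form y'' + (p(x)/x) y' + (q(x)/x^2) y = 0:
  p(x) = -5/3,  q(x) = -2x - 1.
Indicial equation: r(r-1) + (-5/3) r + (-1) = 0 -> roots r_1 = 3, r_2 = -1/3.
Take r = r_1 = 3. Let y(x) = x^r sum_{n>=0} a_n x^n with a_0 = 1.
Substitute y = x^r sum a_n x^n and match x^{r+n}. The recurrence is
  D(n) a_n - 2 a_{n-1} = 0,  where D(n) = (r+n)(r+n-1) + (-5/3)(r+n) + (-1).
  a_n = 2 / D(n) * a_{n-1}.
Since the indicial polynomial factors as (r - r_1)(r - r_2), D(n) = (r_1 + n - r_1)(r_1 + n - r_2) = n(n + 10/3).
Evaluating step by step (a_0 = 1):
  n = 1: D(1) = 1(1 + 10/3) = 13/3; numerator = 2(1) = 2; a_1 = (2)/(13/3) = 6/13
  n = 2: D(2) = 2(2 + 10/3) = 32/3; numerator = 2(6/13) = 12/13; a_2 = (12/13)/(32/3) = 9/104
  n = 3: D(3) = 3(3 + 10/3) = 19; numerator = 2(9/104) = 9/52; a_3 = (9/52)/(19) = 9/988
  n = 4: D(4) = 4(4 + 10/3) = 88/3; numerator = 2(9/988) = 9/494; a_4 = (9/494)/(88/3) = 27/43472

r = 3; a_0 = 1; a_1 = 6/13; a_2 = 9/104; a_3 = 9/988; a_4 = 27/43472


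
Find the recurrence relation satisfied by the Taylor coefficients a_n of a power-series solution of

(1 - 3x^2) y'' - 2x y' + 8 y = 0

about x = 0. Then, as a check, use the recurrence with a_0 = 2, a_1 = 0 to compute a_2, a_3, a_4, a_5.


Substitute y = sum_n a_n x^n.
(1 - 3 x^2) y'' contributes (n+2)(n+1) a_{n+2} - 3 n(n-1) a_n at x^n.
-2 x y'(x) contributes -2 n a_n at x^n.
8 y(x) contributes 8 a_n at x^n.
Matching x^n: (n+2)(n+1) a_{n+2} + (-3 n(n-1) - 2 n + 8) a_n = 0.
Thus a_{n+2} = (3 n(n-1) + 2 n - 8) / ((n+1)(n+2)) * a_n.

Check with a_0 = 2, a_1 = 0 (apply the recurrence for n = 0, 1, 2, 3): a_0 = 2, a_1 = 0, a_2 = -8, a_3 = 0, a_4 = -4/3, a_5 = 0.

a_(n+2) = (3 n(n-1) + 2 n - 8) / ((n+1)(n+2)) * a_n; check: a_0 = 2, a_1 = 0, a_2 = -8, a_3 = 0, a_4 = -4/3, a_5 = 0


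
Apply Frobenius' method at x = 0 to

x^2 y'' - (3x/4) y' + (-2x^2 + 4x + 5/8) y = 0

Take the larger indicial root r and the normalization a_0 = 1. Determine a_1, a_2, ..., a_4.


Write in Frobenius form y'' + (p(x)/x) y' + (q(x)/x^2) y = 0:
  p(x) = -3/4,  q(x) = -2x^2 + 4x + 5/8.
Indicial equation: r(r-1) + (-3/4) r + (5/8) = 0 -> roots r_1 = 5/4, r_2 = 1/2.
Take r = r_1 = 5/4. Let y(x) = x^r sum_{n>=0} a_n x^n with a_0 = 1.
Substitute y = x^r sum a_n x^n and match x^{r+n}. The recurrence is
  D(n) a_n + 4 a_{n-1} - 2 a_{n-2} = 0,  where D(n) = (r+n)(r+n-1) + (-3/4)(r+n) + (5/8).
  a_n = [-4 a_{n-1} + 2 a_{n-2}] / D(n).
Since the indicial polynomial factors as (r - r_1)(r - r_2), D(n) = (r_1 + n - r_1)(r_1 + n - r_2) = n(n + 3/4).
Evaluating step by step (a_0 = 1):
  n = 1: D(1) = 1(1 + 3/4) = 7/4; numerator = -4(1) = -4; a_1 = (-4)/(7/4) = -16/7
  n = 2: D(2) = 2(2 + 3/4) = 11/2; numerator = -4(-16/7) + 2(1) = 78/7; a_2 = (78/7)/(11/2) = 156/77
  n = 3: D(3) = 3(3 + 3/4) = 45/4; numerator = -4(156/77) + 2(-16/7) = -976/77; a_3 = (-976/77)/(45/4) = -3904/3465
  n = 4: D(4) = 4(4 + 3/4) = 19; numerator = -4(-3904/3465) + 2(156/77) = 2696/315; a_4 = (2696/315)/(19) = 2696/5985

r = 5/4; a_0 = 1; a_1 = -16/7; a_2 = 156/77; a_3 = -3904/3465; a_4 = 2696/5985


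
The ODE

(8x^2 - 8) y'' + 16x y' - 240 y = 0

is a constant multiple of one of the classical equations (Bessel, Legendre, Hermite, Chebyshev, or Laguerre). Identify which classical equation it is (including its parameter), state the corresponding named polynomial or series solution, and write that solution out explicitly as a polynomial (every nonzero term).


All three coefficients share the factor -8; dividing through by -8 gives  (1 - x^2) y'' - 2x y' + 30 y = 0.
This matches the Legendre equation (1 - x^2) y'' - 2x y' + n(n+1) y = 0 (note the -2x y' term) with n(n+1) = 30, so n = 5; the polynomial solution is P_5(x).
With y = sum_k a_k x^k, matching x^k gives (k+2)(k+1) a_{k+2} = [k(k+1) - n(n+1)] a_k = (k - 5)(k + 6) a_k. The right side vanishes at k = 5, so the series with the parity of 5 terminates at degree 5.
Standard normalization (P_n(1) = 1): leading coefficient (2n)!/(2^n (n!)^2) = 3628800/(32*14400) = 63/8, so a_5 = 63/8. Work downward with a_k = (k+1)(k+2) a_{k+2} / ((k - 5)(k + 6)):
  a_3 = (4)(5)(63/8) / ((3 - 5)(3 + 6)) = (315/2)/(-18) = -35/4
  a_1 = (2)(3)(-35/4) / ((1 - 5)(1 + 6)) = (-105/2)/(-28) = 15/8
Hence P_5(x) = 63 x^5/8 - 35 x^3/4 + 15 x/8.

P_5(x); series = 63 x^5/8 - 35 x^3/4 + 15 x/8


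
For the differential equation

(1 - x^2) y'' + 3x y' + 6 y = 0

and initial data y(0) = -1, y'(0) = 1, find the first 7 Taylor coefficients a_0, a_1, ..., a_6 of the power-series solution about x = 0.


Ansatz: y(x) = sum_{n>=0} a_n x^n, so y'(x) = sum_{n>=1} n a_n x^(n-1) and y''(x) = sum_{n>=2} n(n-1) a_n x^(n-2).
Substitute into P(x) y'' + Q(x) y' + R(x) y = 0 with P(x) = 1 - x^2, Q(x) = 3x, R(x) = 6, and match powers of x.
Initial conditions: a_0 = -1, a_1 = 1.
Setting the coefficient of each power of x to zero and solving order by order (substituting the coefficients already found):
  x^0: 2 a_2 + 6 a_0 = 0  ->  2 a_2 = -6 a_0 = 6  ->  a_2 = 3
  x^1: 6 a_3 + 9 a_1 = 0  ->  6 a_3 = -9 a_1 = -9  ->  a_3 = -3/2
  x^2: 12 a_4 + 10 a_2 = 0  ->  12 a_4 = -10 a_2 = -30  ->  a_4 = -5/2
  x^3: 20 a_5 + 9 a_3 = 0  ->  20 a_5 = -9 a_3 = 27/2  ->  a_5 = 27/40
  x^4: 30 a_6 + 6 a_4 = 0  ->  30 a_6 = -6 a_4 = 15  ->  a_6 = 1/2
Truncated series: y(x) = -1 + x + 3 x^2 - (3/2) x^3 - (5/2) x^4 + (27/40) x^5 + (1/2) x^6 + O(x^7).

a_0 = -1; a_1 = 1; a_2 = 3; a_3 = -3/2; a_4 = -5/2; a_5 = 27/40; a_6 = 1/2


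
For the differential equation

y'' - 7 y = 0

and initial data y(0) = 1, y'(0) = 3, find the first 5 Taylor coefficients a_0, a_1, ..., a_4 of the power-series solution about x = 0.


Ansatz: y(x) = sum_{n>=0} a_n x^n, so y'(x) = sum_{n>=1} n a_n x^(n-1) and y''(x) = sum_{n>=2} n(n-1) a_n x^(n-2).
Substitute into P(x) y'' + Q(x) y' + R(x) y = 0 with P(x) = 1, Q(x) = 0, R(x) = -7, and match powers of x.
Initial conditions: a_0 = 1, a_1 = 3.
Setting the coefficient of each power of x to zero and solving order by order (substituting the coefficients already found):
  x^0: 2 a_2 - 7 a_0 = 0  ->  2 a_2 = 7 a_0 = 7  ->  a_2 = 7/2
  x^1: 6 a_3 - 7 a_1 = 0  ->  6 a_3 = 7 a_1 = 21  ->  a_3 = 7/2
  x^2: 12 a_4 - 7 a_2 = 0  ->  12 a_4 = 7 a_2 = 49/2  ->  a_4 = 49/24
Truncated series: y(x) = 1 + 3 x + (7/2) x^2 + (7/2) x^3 + (49/24) x^4 + O(x^5).

a_0 = 1; a_1 = 3; a_2 = 7/2; a_3 = 7/2; a_4 = 49/24


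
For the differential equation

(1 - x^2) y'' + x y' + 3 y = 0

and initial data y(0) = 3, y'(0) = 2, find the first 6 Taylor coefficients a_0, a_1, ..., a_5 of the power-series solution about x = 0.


Ansatz: y(x) = sum_{n>=0} a_n x^n, so y'(x) = sum_{n>=1} n a_n x^(n-1) and y''(x) = sum_{n>=2} n(n-1) a_n x^(n-2).
Substitute into P(x) y'' + Q(x) y' + R(x) y = 0 with P(x) = 1 - x^2, Q(x) = x, R(x) = 3, and match powers of x.
Initial conditions: a_0 = 3, a_1 = 2.
Setting the coefficient of each power of x to zero and solving order by order (substituting the coefficients already found):
  x^0: 2 a_2 + 3 a_0 = 0  ->  2 a_2 = -3 a_0 = -9  ->  a_2 = -9/2
  x^1: 6 a_3 + 4 a_1 = 0  ->  6 a_3 = -4 a_1 = -8  ->  a_3 = -4/3
  x^2: 12 a_4 + 3 a_2 = 0  ->  12 a_4 = -3 a_2 = 27/2  ->  a_4 = 9/8
  x^3: 20 a_5 = 0  ->  a_5 = 0
Truncated series: y(x) = 3 + 2 x - (9/2) x^2 - (4/3) x^3 + (9/8) x^4 + O(x^6).

a_0 = 3; a_1 = 2; a_2 = -9/2; a_3 = -4/3; a_4 = 9/8; a_5 = 0


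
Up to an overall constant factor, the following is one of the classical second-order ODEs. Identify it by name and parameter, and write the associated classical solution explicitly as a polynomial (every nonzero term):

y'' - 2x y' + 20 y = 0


The equation is already in a standard form:  y'' - 2x y' + 20 y = 0.
This matches the Hermite equation y'' - 2x y' + 2n y = 0 with 2n = 20, so n = 10; the polynomial solution is H_10(x).
With y = sum_k a_k x^k, matching x^k gives (k+2)(k+1) a_{k+2} = 2(k - n) a_k = 2(k - 10) a_k. The right side vanishes at k = 10, so the series with the parity of 10 terminates at degree 10.
Standard normalization: leading coefficient of H_n is 2^n, so a_10 = 2^10 = 1024. Work downward with a_k = (k+1)(k+2) a_{k+2} / (2(k - n)):
  a_8 = (9)(10)(1024) / (2(8 - 10)) = 92160/(-4) = -23040
  a_6 = (7)(8)(-23040) / (2(6 - 10)) = -1290240/(-8) = 161280
  a_4 = (5)(6)(161280) / (2(4 - 10)) = 4838400/(-12) = -403200
  a_2 = (3)(4)(-403200) / (2(2 - 10)) = -4838400/(-16) = 302400
  a_0 = (1)(2)(302400) / (2(0 - 10)) = 604800/(-20) = -30240
Hence H_10(x) = 1024 x^10 - 23040 x^8 + 161280 x^6 - 403200 x^4 + 302400 x^2 - 30240.

H_10(x); series = 1024 x^10 - 23040 x^8 + 161280 x^6 - 403200 x^4 + 302400 x^2 - 30240


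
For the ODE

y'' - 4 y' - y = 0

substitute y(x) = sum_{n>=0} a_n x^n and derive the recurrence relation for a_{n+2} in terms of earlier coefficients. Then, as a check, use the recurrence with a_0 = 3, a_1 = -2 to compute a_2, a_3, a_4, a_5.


Substitute y = sum_n a_n x^n.
y''(x) has coefficient (n+2)(n+1) a_{n+2} at x^n;
-4 y'(x) has coefficient -4 (n+1) a_{n+1} at x^n;
-y(x) has coefficient -1 a_n at x^n.
Matching x^n: (n+2)(n+1) a_{n+2} - 4 (n+1) a_{n+1} - 1 a_n = 0.
Thus a_{n+2} = [4 (n+1) a_{n+1} + 1 a_n] / ((n+1)(n+2)).

Check with a_0 = 3, a_1 = -2 (apply the recurrence for n = 0, 1, 2, 3): a_0 = 3, a_1 = -2, a_2 = -5/2, a_3 = -11/3, a_4 = -31/8, a_5 = -197/60.

a_(n+2) = [4 (n+1) a_(n+1) + 1 a_n] / ((n+1)(n+2)); check: a_0 = 3, a_1 = -2, a_2 = -5/2, a_3 = -11/3, a_4 = -31/8, a_5 = -197/60


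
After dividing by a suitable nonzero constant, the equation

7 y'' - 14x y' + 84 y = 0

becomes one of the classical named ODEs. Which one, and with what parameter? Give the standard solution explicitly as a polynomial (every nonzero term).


All three coefficients share the factor 7; dividing through by 7 gives  y'' - 2x y' + 12 y = 0.
This matches the Hermite equation y'' - 2x y' + 2n y = 0 with 2n = 12, so n = 6; the polynomial solution is H_6(x).
With y = sum_k a_k x^k, matching x^k gives (k+2)(k+1) a_{k+2} = 2(k - n) a_k = 2(k - 6) a_k. The right side vanishes at k = 6, so the series with the parity of 6 terminates at degree 6.
Standard normalization: leading coefficient of H_n is 2^n, so a_6 = 2^6 = 64. Work downward with a_k = (k+1)(k+2) a_{k+2} / (2(k - n)):
  a_4 = (5)(6)(64) / (2(4 - 6)) = 1920/(-4) = -480
  a_2 = (3)(4)(-480) / (2(2 - 6)) = -5760/(-8) = 720
  a_0 = (1)(2)(720) / (2(0 - 6)) = 1440/(-12) = -120
Hence H_6(x) = 64 x^6 - 480 x^4 + 720 x^2 - 120.

H_6(x); series = 64 x^6 - 480 x^4 + 720 x^2 - 120


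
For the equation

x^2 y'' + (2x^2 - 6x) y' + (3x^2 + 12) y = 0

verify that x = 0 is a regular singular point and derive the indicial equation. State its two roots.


Divide by x^2 to reach normal form y'' + P_1(x) y' + P_2(x) y = 0 with P_1(x) = 2 - 6/x and P_2(x) = 3 + 12/x^2.
x = 0 is a singular point because the y'-coefficient 2 - 6/x has a pole at x = 0 and the y-coefficient 3 + 12/x^2 has a pole at x = 0.
It is a regular singular point because x P_1(x) = p(x) = 2x - 6 and x^2 P_2(x) = q(x) = 3x^2 + 12 are polynomials, hence analytic at x = 0.
p(0) = -6,  q(0) = 12.
Indicial equation: r(r-1) + p(0) r + q(0) = 0, i.e. r^2 + (p(0) - 1) r + q(0) = 0, i.e. r^2 - 7 r + 12 = 0.
Discriminant: (-7)^2 - 4(12) = 1, so r = (7 ± 1)/2.
Solving: r_1 = 4, r_2 = 3.

indicial: r^2 - 7 r + 12 = 0; roots r_1 = 4, r_2 = 3


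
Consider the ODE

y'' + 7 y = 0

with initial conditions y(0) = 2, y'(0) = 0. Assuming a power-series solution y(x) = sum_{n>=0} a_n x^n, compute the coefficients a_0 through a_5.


Ansatz: y(x) = sum_{n>=0} a_n x^n, so y'(x) = sum_{n>=1} n a_n x^(n-1) and y''(x) = sum_{n>=2} n(n-1) a_n x^(n-2).
Substitute into P(x) y'' + Q(x) y' + R(x) y = 0 with P(x) = 1, Q(x) = 0, R(x) = 7, and match powers of x.
Initial conditions: a_0 = 2, a_1 = 0.
Setting the coefficient of each power of x to zero and solving order by order (substituting the coefficients already found):
  x^0: 2 a_2 + 7 a_0 = 0  ->  2 a_2 = -7 a_0 = -14  ->  a_2 = -7
  x^1: 6 a_3 + 7 a_1 = 0  ->  6 a_3 = -7 a_1 = 0  ->  a_3 = 0
  x^2: 12 a_4 + 7 a_2 = 0  ->  12 a_4 = -7 a_2 = 49  ->  a_4 = 49/12
  x^3: 20 a_5 + 7 a_3 = 0  ->  20 a_5 = -7 a_3 = 0  ->  a_5 = 0
Truncated series: y(x) = 2 - 7 x^2 + (49/12) x^4 + O(x^6).

a_0 = 2; a_1 = 0; a_2 = -7; a_3 = 0; a_4 = 49/12; a_5 = 0


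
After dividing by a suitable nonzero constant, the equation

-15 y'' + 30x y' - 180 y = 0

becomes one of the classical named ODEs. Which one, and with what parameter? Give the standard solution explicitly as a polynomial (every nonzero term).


All three coefficients share the factor -15; dividing through by -15 gives  y'' - 2x y' + 12 y = 0.
This matches the Hermite equation y'' - 2x y' + 2n y = 0 with 2n = 12, so n = 6; the polynomial solution is H_6(x).
With y = sum_k a_k x^k, matching x^k gives (k+2)(k+1) a_{k+2} = 2(k - n) a_k = 2(k - 6) a_k. The right side vanishes at k = 6, so the series with the parity of 6 terminates at degree 6.
Standard normalization: leading coefficient of H_n is 2^n, so a_6 = 2^6 = 64. Work downward with a_k = (k+1)(k+2) a_{k+2} / (2(k - n)):
  a_4 = (5)(6)(64) / (2(4 - 6)) = 1920/(-4) = -480
  a_2 = (3)(4)(-480) / (2(2 - 6)) = -5760/(-8) = 720
  a_0 = (1)(2)(720) / (2(0 - 6)) = 1440/(-12) = -120
Hence H_6(x) = 64 x^6 - 480 x^4 + 720 x^2 - 120.

H_6(x); series = 64 x^6 - 480 x^4 + 720 x^2 - 120


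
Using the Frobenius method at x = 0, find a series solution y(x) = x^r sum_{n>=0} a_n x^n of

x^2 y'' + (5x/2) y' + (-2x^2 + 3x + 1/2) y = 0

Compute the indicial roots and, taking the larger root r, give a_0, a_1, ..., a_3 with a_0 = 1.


Write in Frobenius form y'' + (p(x)/x) y' + (q(x)/x^2) y = 0:
  p(x) = 5/2,  q(x) = -2x^2 + 3x + 1/2.
Indicial equation: r(r-1) + (5/2) r + (1/2) = 0 -> roots r_1 = -1/2, r_2 = -1.
Take r = r_1 = -1/2. Let y(x) = x^r sum_{n>=0} a_n x^n with a_0 = 1.
Substitute y = x^r sum a_n x^n and match x^{r+n}. The recurrence is
  D(n) a_n + 3 a_{n-1} - 2 a_{n-2} = 0,  where D(n) = (r+n)(r+n-1) + (5/2)(r+n) + (1/2).
  a_n = [-3 a_{n-1} + 2 a_{n-2}] / D(n).
Since the indicial polynomial factors as (r - r_1)(r - r_2), D(n) = (r_1 + n - r_1)(r_1 + n - r_2) = n(n + 1/2).
Evaluating step by step (a_0 = 1):
  n = 1: D(1) = 1(1 + 1/2) = 3/2; numerator = -3(1) = -3; a_1 = (-3)/(3/2) = -2
  n = 2: D(2) = 2(2 + 1/2) = 5; numerator = -3(-2) + 2(1) = 8; a_2 = (8)/(5) = 8/5
  n = 3: D(3) = 3(3 + 1/2) = 21/2; numerator = -3(8/5) + 2(-2) = -44/5; a_3 = (-44/5)/(21/2) = -88/105

r = -1/2; a_0 = 1; a_1 = -2; a_2 = 8/5; a_3 = -88/105


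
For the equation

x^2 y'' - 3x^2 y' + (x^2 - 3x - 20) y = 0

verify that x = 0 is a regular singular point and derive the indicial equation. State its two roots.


Divide by x^2 to reach normal form y'' + P_1(x) y' + P_2(x) y = 0 with P_1(x) = -3 and P_2(x) = 1 - 3/x - 20/x^2.
x = 0 is a singular point because the y-coefficient 1 - 3/x - 20/x^2 has a pole at x = 0.
It is a regular singular point because x P_1(x) = p(x) = -3x and x^2 P_2(x) = q(x) = x^2 - 3x - 20 are polynomials, hence analytic at x = 0.
p(0) = 0,  q(0) = -20.
Indicial equation: r(r-1) + p(0) r + q(0) = 0, i.e. r^2 + (p(0) - 1) r + q(0) = 0, i.e. r^2 - 1 r - 20 = 0.
Discriminant: (-1)^2 - 4(-20) = 81, so r = (1 ± 9)/2.
Solving: r_1 = 5, r_2 = -4.

indicial: r^2 - 1 r - 20 = 0; roots r_1 = 5, r_2 = -4


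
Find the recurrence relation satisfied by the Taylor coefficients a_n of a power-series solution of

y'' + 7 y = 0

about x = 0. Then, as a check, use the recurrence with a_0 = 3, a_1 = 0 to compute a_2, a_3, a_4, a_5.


Substitute y = sum_n a_n x^n into y'' + (const) y = 0.
y''(x) = sum_{n>=0} (n+2)(n+1) a_{n+2} x^n.
The ODE becomes sum_n [(n+2)(n+1) a_{n+2} + 7 a_n] x^n = 0.
Setting each coefficient to zero gives the recurrence:
  (n+2)(n+1) a_{n+2} + 7 a_n = 0,
  a_{n+2} = -7 / ((n+1)(n+2)) a_n.

Check with a_0 = 3, a_1 = 0 (apply the recurrence for n = 0, 1, 2, 3): a_0 = 3, a_1 = 0, a_2 = -21/2, a_3 = 0, a_4 = 49/8, a_5 = 0.

a_{n+2} = -7/((n+1)(n+2)) * a_n; check: a_0 = 3, a_1 = 0, a_2 = -21/2, a_3 = 0, a_4 = 49/8, a_5 = 0


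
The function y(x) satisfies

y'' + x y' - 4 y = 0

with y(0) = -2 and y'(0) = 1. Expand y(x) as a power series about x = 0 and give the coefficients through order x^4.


Ansatz: y(x) = sum_{n>=0} a_n x^n, so y'(x) = sum_{n>=1} n a_n x^(n-1) and y''(x) = sum_{n>=2} n(n-1) a_n x^(n-2).
Substitute into P(x) y'' + Q(x) y' + R(x) y = 0 with P(x) = 1, Q(x) = x, R(x) = -4, and match powers of x.
Initial conditions: a_0 = -2, a_1 = 1.
Setting the coefficient of each power of x to zero and solving order by order (substituting the coefficients already found):
  x^0: 2 a_2 - 4 a_0 = 0  ->  2 a_2 = 4 a_0 = -8  ->  a_2 = -4
  x^1: 6 a_3 - 3 a_1 = 0  ->  6 a_3 = 3 a_1 = 3  ->  a_3 = 1/2
  x^2: 12 a_4 - 2 a_2 = 0  ->  12 a_4 = 2 a_2 = -8  ->  a_4 = -2/3
Truncated series: y(x) = -2 + x - 4 x^2 + (1/2) x^3 - (2/3) x^4 + O(x^5).

a_0 = -2; a_1 = 1; a_2 = -4; a_3 = 1/2; a_4 = -2/3


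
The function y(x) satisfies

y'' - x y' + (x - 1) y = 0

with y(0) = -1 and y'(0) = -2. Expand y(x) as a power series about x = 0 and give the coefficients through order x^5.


Ansatz: y(x) = sum_{n>=0} a_n x^n, so y'(x) = sum_{n>=1} n a_n x^(n-1) and y''(x) = sum_{n>=2} n(n-1) a_n x^(n-2).
Substitute into P(x) y'' + Q(x) y' + R(x) y = 0 with P(x) = 1, Q(x) = -x, R(x) = x - 1, and match powers of x.
Initial conditions: a_0 = -1, a_1 = -2.
Setting the coefficient of each power of x to zero and solving order by order (substituting the coefficients already found):
  x^0: 2 a_2 - a_0 = 0  ->  2 a_2 = a_0 = -1  ->  a_2 = -1/2
  x^1: 6 a_3 - 2 a_1 + a_0 = 0  ->  6 a_3 = 2 a_1 - a_0 = -3  ->  a_3 = -1/2
  x^2: 12 a_4 - 3 a_2 + a_1 = 0  ->  12 a_4 = 3 a_2 - a_1 = 1/2  ->  a_4 = 1/24
  x^3: 20 a_5 - 4 a_3 + a_2 = 0  ->  20 a_5 = 4 a_3 - a_2 = -3/2  ->  a_5 = -3/40
Truncated series: y(x) = -1 - 2 x - (1/2) x^2 - (1/2) x^3 + (1/24) x^4 - (3/40) x^5 + O(x^6).

a_0 = -1; a_1 = -2; a_2 = -1/2; a_3 = -1/2; a_4 = 1/24; a_5 = -3/40


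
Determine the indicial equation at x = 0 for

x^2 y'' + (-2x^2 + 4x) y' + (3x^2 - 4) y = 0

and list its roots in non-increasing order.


Divide by x^2 to reach normal form y'' + P_1(x) y' + P_2(x) y = 0 with P_1(x) = -2 + 4/x and P_2(x) = 3 - 4/x^2.
x = 0 is a singular point because the y'-coefficient -2 + 4/x has a pole at x = 0 and the y-coefficient 3 - 4/x^2 has a pole at x = 0.
It is a regular singular point because x P_1(x) = p(x) = 4 - 2x and x^2 P_2(x) = q(x) = 3x^2 - 4 are polynomials, hence analytic at x = 0.
p(0) = 4,  q(0) = -4.
Indicial equation: r(r-1) + p(0) r + q(0) = 0, i.e. r^2 + (p(0) - 1) r + q(0) = 0, i.e. r^2 + 3 r - 4 = 0.
Discriminant: (3)^2 - 4(-4) = 25, so r = (-3 ± 5)/2.
Solving: r_1 = 1, r_2 = -4.

indicial: r^2 + 3 r - 4 = 0; roots r_1 = 1, r_2 = -4


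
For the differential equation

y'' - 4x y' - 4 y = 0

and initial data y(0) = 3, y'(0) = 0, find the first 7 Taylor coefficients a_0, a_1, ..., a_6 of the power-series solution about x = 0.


Ansatz: y(x) = sum_{n>=0} a_n x^n, so y'(x) = sum_{n>=1} n a_n x^(n-1) and y''(x) = sum_{n>=2} n(n-1) a_n x^(n-2).
Substitute into P(x) y'' + Q(x) y' + R(x) y = 0 with P(x) = 1, Q(x) = -4x, R(x) = -4, and match powers of x.
Initial conditions: a_0 = 3, a_1 = 0.
Setting the coefficient of each power of x to zero and solving order by order (substituting the coefficients already found):
  x^0: 2 a_2 - 4 a_0 = 0  ->  2 a_2 = 4 a_0 = 12  ->  a_2 = 6
  x^1: 6 a_3 - 8 a_1 = 0  ->  6 a_3 = 8 a_1 = 0  ->  a_3 = 0
  x^2: 12 a_4 - 12 a_2 = 0  ->  12 a_4 = 12 a_2 = 72  ->  a_4 = 6
  x^3: 20 a_5 - 16 a_3 = 0  ->  20 a_5 = 16 a_3 = 0  ->  a_5 = 0
  x^4: 30 a_6 - 20 a_4 = 0  ->  30 a_6 = 20 a_4 = 120  ->  a_6 = 4
Truncated series: y(x) = 3 + 6 x^2 + 6 x^4 + 4 x^6 + O(x^7).

a_0 = 3; a_1 = 0; a_2 = 6; a_3 = 0; a_4 = 6; a_5 = 0; a_6 = 4


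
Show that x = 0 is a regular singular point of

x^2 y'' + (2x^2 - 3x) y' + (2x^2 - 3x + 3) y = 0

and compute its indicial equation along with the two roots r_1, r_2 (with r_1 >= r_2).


Divide by x^2 to reach normal form y'' + P_1(x) y' + P_2(x) y = 0 with P_1(x) = 2 - 3/x and P_2(x) = 2 - 3/x + 3/x^2.
x = 0 is a singular point because the y'-coefficient 2 - 3/x has a pole at x = 0 and the y-coefficient 2 - 3/x + 3/x^2 has a pole at x = 0.
It is a regular singular point because x P_1(x) = p(x) = 2x - 3 and x^2 P_2(x) = q(x) = 2x^2 - 3x + 3 are polynomials, hence analytic at x = 0.
p(0) = -3,  q(0) = 3.
Indicial equation: r(r-1) + p(0) r + q(0) = 0, i.e. r^2 + (p(0) - 1) r + q(0) = 0, i.e. r^2 - 4 r + 3 = 0.
Discriminant: (-4)^2 - 4(3) = 4, so r = (4 ± 2)/2.
Solving: r_1 = 3, r_2 = 1.

indicial: r^2 - 4 r + 3 = 0; roots r_1 = 3, r_2 = 1


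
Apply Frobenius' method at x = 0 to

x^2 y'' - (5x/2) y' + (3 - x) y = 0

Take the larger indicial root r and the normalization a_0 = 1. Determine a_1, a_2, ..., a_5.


Write in Frobenius form y'' + (p(x)/x) y' + (q(x)/x^2) y = 0:
  p(x) = -5/2,  q(x) = 3 - x.
Indicial equation: r(r-1) + (-5/2) r + (3) = 0 -> roots r_1 = 2, r_2 = 3/2.
Take r = r_1 = 2. Let y(x) = x^r sum_{n>=0} a_n x^n with a_0 = 1.
Substitute y = x^r sum a_n x^n and match x^{r+n}. The recurrence is
  D(n) a_n - 1 a_{n-1} = 0,  where D(n) = (r+n)(r+n-1) + (-5/2)(r+n) + (3).
  a_n = 1 / D(n) * a_{n-1}.
Since the indicial polynomial factors as (r - r_1)(r - r_2), D(n) = (r_1 + n - r_1)(r_1 + n - r_2) = n(n + 1/2).
Evaluating step by step (a_0 = 1):
  n = 1: D(1) = 1(1 + 1/2) = 3/2; numerator = 1(1) = 1; a_1 = (1)/(3/2) = 2/3
  n = 2: D(2) = 2(2 + 1/2) = 5; numerator = 1(2/3) = 2/3; a_2 = (2/3)/(5) = 2/15
  n = 3: D(3) = 3(3 + 1/2) = 21/2; numerator = 1(2/15) = 2/15; a_3 = (2/15)/(21/2) = 4/315
  n = 4: D(4) = 4(4 + 1/2) = 18; numerator = 1(4/315) = 4/315; a_4 = (4/315)/(18) = 2/2835
  n = 5: D(5) = 5(5 + 1/2) = 55/2; numerator = 1(2/2835) = 2/2835; a_5 = (2/2835)/(55/2) = 4/155925

r = 2; a_0 = 1; a_1 = 2/3; a_2 = 2/15; a_3 = 4/315; a_4 = 2/2835; a_5 = 4/155925


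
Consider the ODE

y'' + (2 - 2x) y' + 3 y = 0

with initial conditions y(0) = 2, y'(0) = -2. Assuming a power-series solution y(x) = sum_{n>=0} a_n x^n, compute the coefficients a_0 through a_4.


Ansatz: y(x) = sum_{n>=0} a_n x^n, so y'(x) = sum_{n>=1} n a_n x^(n-1) and y''(x) = sum_{n>=2} n(n-1) a_n x^(n-2).
Substitute into P(x) y'' + Q(x) y' + R(x) y = 0 with P(x) = 1, Q(x) = 2 - 2x, R(x) = 3, and match powers of x.
Initial conditions: a_0 = 2, a_1 = -2.
Setting the coefficient of each power of x to zero and solving order by order (substituting the coefficients already found):
  x^0: 2 a_2 + 2 a_1 + 3 a_0 = 0  ->  2 a_2 = -2 a_1 - 3 a_0 = -2  ->  a_2 = -1
  x^1: 6 a_3 + 4 a_2 + a_1 = 0  ->  6 a_3 = -4 a_2 - a_1 = 6  ->  a_3 = 1
  x^2: 12 a_4 + 6 a_3 - a_2 = 0  ->  12 a_4 = -6 a_3 + a_2 = -7  ->  a_4 = -7/12
Truncated series: y(x) = 2 - 2 x - x^2 + x^3 - (7/12) x^4 + O(x^5).

a_0 = 2; a_1 = -2; a_2 = -1; a_3 = 1; a_4 = -7/12
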